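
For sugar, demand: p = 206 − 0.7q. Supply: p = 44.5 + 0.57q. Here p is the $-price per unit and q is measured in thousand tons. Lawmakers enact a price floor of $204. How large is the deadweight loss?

$9812.36 thousand

Competitive equilibrium: 206 − 0.7q = 44.5 + 0.57q → q* = 127.16535, p* = 116.98425.
At the floor p = 204, quantity demanded = (206 − 204)/0.7 = 2.85714.
Sellers' marginal cost at q' = 2.85714: 44.5 + 0.57·2.85714 = 46.12857.
Δq = 127.16535 − 2.85714 = 124.30821; wedge = 204 − 46.12857 = 157.87143.
Welfare loss = ½ × 124.30821 × 157.87143 = $9812.36 thousand.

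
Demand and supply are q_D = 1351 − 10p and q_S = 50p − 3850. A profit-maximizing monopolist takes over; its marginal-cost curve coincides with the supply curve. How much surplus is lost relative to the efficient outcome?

2906

In inverse form: demand p = 135.1 − 0.1q, supply p = 77 + 0.02q.
Competitive equilibrium: 135.1 − 0.1q = 77 + 0.02q → q* = 484.1667, p* = 86.6833.
Marginal revenue: MR = 135.1 − 0.2q. Set MR = MC: 135.1 − 0.2q = 77 + 0.02q → q_m = 264.0909.
Price p_m = 135.1 − 0.1·264.0909 = 108.6909; MC(q_m) = 77 + 0.02·264.0909 = 82.2818.
Competitive q* = 484.1667, so Δq = 220.0758; wedge = 108.6909 − 82.2818 = 26.4091.
Deadweight loss = ½ × 220.0758 × 26.4091 = 2906.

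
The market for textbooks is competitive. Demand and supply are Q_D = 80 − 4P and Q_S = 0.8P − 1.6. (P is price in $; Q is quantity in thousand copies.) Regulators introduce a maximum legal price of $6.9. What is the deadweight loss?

$48.96 thousand

In inverse form: demand P = 20 − 0.25Q, supply P = 2 + 1.25Q.
Competitive equilibrium: 20 − 0.25Q = 2 + 1.25Q → Q* = 12, P* = 17.
At the ceiling P = 6.9, quantity supplied = (6.9 − 2)/1.25 = 3.92.
Willingness to pay at Q' = 3.92: 20 − 0.25·3.92 = 19.02.
ΔQ = 12 − 3.92 = 8.08; wedge = 19.02 − 6.9 = 12.12.
DWL = ½ × 8.08 × 12.12 = $48.96 thousand.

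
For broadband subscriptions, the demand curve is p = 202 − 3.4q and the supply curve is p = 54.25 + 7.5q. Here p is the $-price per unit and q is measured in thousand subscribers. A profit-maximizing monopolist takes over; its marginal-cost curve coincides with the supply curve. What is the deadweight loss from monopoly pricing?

$56.61 thousand

Competitive equilibrium: 202 − 3.4q = 54.25 + 7.5q → q* = 13.555, p* = 155.9128.
Marginal revenue: MR = 202 − 6.8q. Set MR = MC: 202 − 6.8q = 54.25 + 7.5q → q_m = 10.3322.
Price p_m = 202 − 3.4·10.3322 = 166.8705; MC(q_m) = 54.25 + 7.5·10.3322 = 131.7415.
Competitive q* = 13.555, so Δq = 3.2228; wedge = 166.8705 − 131.7415 = 35.129.
The triangle = ½ × 3.2228 × 35.129 = $56.61 thousand.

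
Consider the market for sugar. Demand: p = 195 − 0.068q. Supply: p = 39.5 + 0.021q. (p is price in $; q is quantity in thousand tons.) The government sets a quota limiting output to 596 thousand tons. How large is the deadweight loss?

$58973.21 thousand

Competitive equilibrium: 195 − 0.068q = 39.5 + 0.021q → q* = 1747.191, p* = 76.191.
At q = 596: demand price = 195 − 0.068·596 = 154.472; supply price = 39.5 + 0.021·596 = 52.016.
Δq = 1747.191 − 596 = 1151.191; wedge = 154.472 − 52.016 = 102.456.
DWL = ½ × 1151.191 × 102.456 = $58973.21 thousand.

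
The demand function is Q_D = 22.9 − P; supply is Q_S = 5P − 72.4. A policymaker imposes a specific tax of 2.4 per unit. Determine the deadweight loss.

In inverse form: demand P = 22.9 − Q, supply P = 14.48 + 0.2Q.
Competitive equilibrium: 22.9 − Q = 14.48 + 0.2Q → Q* = 7.0167, P* = 15.8833.
With the tax, the buyer price exceeds the seller price by 2.4: (22.9 − Q) − (14.48 + 0.2Q) = 2.4 → Q' = 5.0167.
ΔQ = 7.0167 − 5.0167 = 2; the wedge equals the tax, 2.4.
DWL = ½ × 2 × 2.4 = 2.40.

2.40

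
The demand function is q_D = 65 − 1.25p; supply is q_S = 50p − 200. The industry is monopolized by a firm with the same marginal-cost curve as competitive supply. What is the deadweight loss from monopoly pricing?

In inverse form: demand p = 52 − 0.8q, supply p = 4 + 0.02q.
Competitive equilibrium: 52 − 0.8q = 4 + 0.02q → q* = 58.5366, p* = 5.1707.
Marginal revenue: MR = 52 − 1.6q. Set MR = MC: 52 − 1.6q = 4 + 0.02q → q_m = 29.6296.
Price p_m = 52 − 0.8·29.6296 = 28.2963; MC(q_m) = 4 + 0.02·29.6296 = 4.5926.
Competitive q* = 58.5366, so Δq = 28.907; wedge = 28.2963 − 4.5926 = 23.7037.
DWL = ½ × 28.907 × 23.7037 = 342.60.

342.60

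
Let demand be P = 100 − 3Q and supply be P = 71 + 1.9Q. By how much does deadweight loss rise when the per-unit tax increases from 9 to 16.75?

20.36

Competitive equilibrium: 100 − 3Q = 71 + 1.9Q → Q* = 5.9184, P* = 82.2449.
For a per-unit tax t: ΔQ = t/4.9, so DWL = ½·t·(t/4.9) = t²/9.8.
At t = 9: DWL = 8.265. At t = 16.75: DWL = 28.629.
Increase = 28.629 − 8.265 = 20.36.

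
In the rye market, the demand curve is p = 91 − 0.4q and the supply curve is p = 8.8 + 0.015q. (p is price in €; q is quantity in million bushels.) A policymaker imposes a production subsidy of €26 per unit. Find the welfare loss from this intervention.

Competitive equilibrium: 91 − 0.4q = 8.8 + 0.015q → q* = 198.0723, p* = 11.7711.
The subsidy lowers effective supply by 26: p = 0.015q − 17.2.
New quantity: 91 − 0.4q = 0.015q − 17.2 → q' = 260.7229.
Overproduction Δq = 260.7229 − 198.0723 = 62.6506; wedge = subsidy = 26.
DWL = ½ × 62.6506 × 26 = €814.46 million.

€814.46 million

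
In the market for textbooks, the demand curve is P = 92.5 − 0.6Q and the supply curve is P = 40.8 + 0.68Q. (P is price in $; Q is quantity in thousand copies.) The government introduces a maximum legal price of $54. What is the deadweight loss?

Competitive equilibrium: 92.5 − 0.6Q = 40.8 + 0.68Q → Q* = 40.3906, P* = 68.2656.
At the ceiling P = 54, quantity supplied = (54 − 40.8)/0.68 = 19.4118.
Willingness to pay at Q' = 19.4118: 92.5 − 0.6·19.4118 = 80.8529.
ΔQ = 40.3906 − 19.4118 = 20.9788; wedge = 80.8529 − 54 = 26.8529.
DWL = ½ × 20.9788 × 26.8529 = $281.67 thousand.

$281.67 thousand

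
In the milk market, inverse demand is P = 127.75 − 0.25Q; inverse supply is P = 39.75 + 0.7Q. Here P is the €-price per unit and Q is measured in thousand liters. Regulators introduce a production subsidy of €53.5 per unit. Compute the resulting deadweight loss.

€1506.45 thousand

Competitive equilibrium: 127.75 − 0.25Q = 39.75 + 0.7Q → Q* = 92.6316, P* = 104.5921.
The subsidy lowers effective supply by 53.5: P = 0.7Q − 13.75.
New quantity: 127.75 − 0.25Q = 0.7Q − 13.75 → Q' = 148.9474.
Overproduction ΔQ = 148.9474 − 92.6316 = 56.3158; wedge = subsidy = 53.5.
The triangle = ½ × 56.3158 × 53.5 = €1506.45 thousand.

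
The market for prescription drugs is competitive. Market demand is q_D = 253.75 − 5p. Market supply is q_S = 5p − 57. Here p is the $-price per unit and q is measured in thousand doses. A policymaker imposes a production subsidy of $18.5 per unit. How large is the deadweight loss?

$427.81 thousand

In inverse form: demand p = 50.75 − 0.2q, supply p = 11.4 + 0.2q.
Competitive equilibrium: 50.75 − 0.2q = 11.4 + 0.2q → q* = 98.375, p* = 31.075.
The subsidy lowers effective supply by 18.5: p = 0.2q − 7.1.
New quantity: 50.75 − 0.2q = 0.2q − 7.1 → q' = 144.625.
Overproduction Δq = 144.625 − 98.375 = 46.25; wedge = subsidy = 18.5.
The triangle = ½ × 46.25 × 18.5 = $427.81 thousand.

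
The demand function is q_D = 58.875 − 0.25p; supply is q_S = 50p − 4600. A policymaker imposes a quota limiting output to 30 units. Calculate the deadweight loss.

65.23

In inverse form: demand p = 235.5 − 4q, supply p = 92 + 0.02q.
Competitive equilibrium: 235.5 − 4q = 92 + 0.02q → q* = 35.69652, p* = 92.71393.
At q = 30: demand price = 235.5 − 4·30 = 115.5; supply price = 92 + 0.02·30 = 92.6.
Δq = 35.69652 − 30 = 5.69652; wedge = 115.5 − 92.6 = 22.9.
DWL = ½ × 5.69652 × 22.9 = 65.23.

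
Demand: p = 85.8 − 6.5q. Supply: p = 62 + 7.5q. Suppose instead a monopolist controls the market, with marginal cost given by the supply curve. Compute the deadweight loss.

Competitive equilibrium: 85.8 − 6.5q = 62 + 7.5q → q* = 1.7, p* = 74.75.
Marginal revenue: MR = 85.8 − 13q. Set MR = MC: 85.8 − 13q = 62 + 7.5q → q_m = 1.161.
Price p_m = 85.8 − 6.5·1.161 = 78.2535; MC(q_m) = 62 + 7.5·1.161 = 70.7075.
Competitive q* = 1.7, so Δq = 0.539; wedge = 78.2535 − 70.7075 = 7.546.
Welfare loss = ½ × 0.539 × 7.546 = 2.03.

2.03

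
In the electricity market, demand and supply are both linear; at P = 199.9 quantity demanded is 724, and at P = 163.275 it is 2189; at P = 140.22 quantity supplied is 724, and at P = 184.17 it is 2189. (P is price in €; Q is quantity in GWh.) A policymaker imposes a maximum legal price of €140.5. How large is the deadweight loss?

Demand slope = (163.275 − 199.9)/(2189 − 724) = −0.025, so P = 218 − 0.025Q.
Supply slope = (184.17 − 140.22)/(2189 − 724) = 0.03, so P = 118.5 + 0.03Q.
Competitive equilibrium: 218 − 0.025Q = 118.5 + 0.03Q → Q* = 1809.0909091, P* = 172.7727273.
At the ceiling P = 140.5, quantity supplied = (140.5 − 118.5)/0.03 = 733.3333333.
Willingness to pay at Q' = 733.3333333: 218 − 0.025·733.3333333 = 199.6666667.
ΔQ = 1809.0909091 − 733.3333333 = 1075.7575758; wedge = 199.6666667 − 140.5 = 59.1666667.
Deadweight loss = ½ × 1075.7575758 × 59.1666667 = €31824.49.

€31824.49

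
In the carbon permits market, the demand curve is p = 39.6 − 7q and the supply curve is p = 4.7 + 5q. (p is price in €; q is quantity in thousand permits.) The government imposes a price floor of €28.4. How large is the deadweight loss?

Competitive equilibrium: 39.6 − 7q = 4.7 + 5q → q* = 2.9083, p* = 19.2417.
At the floor p = 28.4, quantity demanded = (39.6 − 28.4)/7 = 1.6.
Sellers' marginal cost at q' = 1.6: 4.7 + 5·1.6 = 12.7.
Δq = 2.9083 − 1.6 = 1.3083; wedge = 28.4 − 12.7 = 15.7.
DWL = ½ × 1.3083 × 15.7 = €10.27 thousand.

€10.27 thousand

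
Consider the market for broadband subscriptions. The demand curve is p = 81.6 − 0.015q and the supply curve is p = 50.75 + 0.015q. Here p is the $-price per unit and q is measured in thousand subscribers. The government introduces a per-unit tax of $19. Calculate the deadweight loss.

Competitive equilibrium: 81.6 − 0.015q = 50.75 + 0.015q → q* = 1028.3333, p* = 66.175.
With the tax, the buyer price exceeds the seller price by 19: (81.6 − 0.015q) − (50.75 + 0.015q) = 19 → q' = 395.
Δq = 1028.3333 − 395 = 633.3333; the wedge equals the tax, 19.
Welfare loss = ½ × 633.3333 × 19 = $6016.67 thousand.

$6016.67 thousand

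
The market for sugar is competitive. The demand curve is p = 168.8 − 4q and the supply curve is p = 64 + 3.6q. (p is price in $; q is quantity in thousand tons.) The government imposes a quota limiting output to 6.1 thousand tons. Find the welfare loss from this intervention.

$224.69 thousand

Competitive equilibrium: 168.8 − 4q = 64 + 3.6q → q* = 13.7895, p* = 113.6421.
At q = 6.1: demand price = 168.8 − 4·6.1 = 144.4; supply price = 64 + 3.6·6.1 = 85.96.
Δq = 13.7895 − 6.1 = 7.6895; wedge = 144.4 − 85.96 = 58.44.
DWL = ½ × 7.6895 × 58.44 = $224.69 thousand.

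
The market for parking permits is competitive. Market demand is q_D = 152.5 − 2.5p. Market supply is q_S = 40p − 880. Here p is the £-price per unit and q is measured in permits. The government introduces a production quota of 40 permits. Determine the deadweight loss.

£569.41

In inverse form: demand p = 61 − 0.4q, supply p = 22 + 0.025q.
Competitive equilibrium: 61 − 0.4q = 22 + 0.025q → q* = 91.7647, p* = 24.2941.
At q = 40: demand price = 61 − 0.4·40 = 45; supply price = 22 + 0.025·40 = 23.
Δq = 91.7647 − 40 = 51.7647; wedge = 45 − 23 = 22.
The triangle = ½ × 51.7647 × 22 = £569.41.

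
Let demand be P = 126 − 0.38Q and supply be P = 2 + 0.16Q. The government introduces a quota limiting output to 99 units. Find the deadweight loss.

Competitive equilibrium: 126 − 0.38Q = 2 + 0.16Q → Q* = 229.6296, P* = 38.7407.
At Q = 99: demand price = 126 − 0.38·99 = 88.38; supply price = 2 + 0.16·99 = 17.84.
ΔQ = 229.6296 − 99 = 130.6296; wedge = 88.38 − 17.84 = 70.54.
The triangle = ½ × 130.6296 × 70.54 = 4607.31.

4607.31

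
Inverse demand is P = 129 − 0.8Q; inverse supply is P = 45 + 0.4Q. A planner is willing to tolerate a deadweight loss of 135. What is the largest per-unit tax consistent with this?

18

Competitive equilibrium: 129 − 0.8Q = 45 + 0.4Q → Q* = 70, P* = 73.
A tax t gives ΔQ = t/1.2 and wedge t, so DWL = t²/2.4.
t²/2.4 = 135 → t² = 324 → t = 18.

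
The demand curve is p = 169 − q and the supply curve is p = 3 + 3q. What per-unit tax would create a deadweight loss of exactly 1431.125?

Competitive equilibrium: 169 − q = 3 + 3q → q* = 41.5, p* = 127.5.
A tax t gives Δq = t/4 and wedge t, so DWL = t²/8.
t²/8 = 1431.125 → t² = 11449 → t = 107.

107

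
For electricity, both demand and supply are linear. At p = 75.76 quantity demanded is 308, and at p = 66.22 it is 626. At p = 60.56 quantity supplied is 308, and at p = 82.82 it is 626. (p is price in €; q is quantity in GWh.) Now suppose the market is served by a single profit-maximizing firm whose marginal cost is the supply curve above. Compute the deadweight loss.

€563.43

Demand slope = (66.22 − 75.76)/(626 − 308) = −0.03, so p = 85 − 0.03q.
Supply slope = (82.82 − 60.56)/(626 − 308) = 0.07, so p = 39 + 0.07q.
Competitive equilibrium: 85 − 0.03q = 39 + 0.07q → q* = 460, p* = 71.2.
Marginal revenue: MR = 85 − 0.06q. Set MR = MC: 85 − 0.06q = 39 + 0.07q → q_m = 353.8462.
Price p_m = 85 − 0.03·353.8462 = 74.3846; MC(q_m) = 39 + 0.07·353.8462 = 63.7692.
Competitive q* = 460, so Δq = 106.1538; wedge = 74.3846 − 63.7692 = 10.6154.
Deadweight loss = ½ × 106.1538 × 10.6154 = €563.43.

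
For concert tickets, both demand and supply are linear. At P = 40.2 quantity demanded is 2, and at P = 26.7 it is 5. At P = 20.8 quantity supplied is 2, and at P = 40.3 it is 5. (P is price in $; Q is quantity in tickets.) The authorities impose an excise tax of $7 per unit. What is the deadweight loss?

Demand slope = (26.7 − 40.2)/(5 − 2) = −4.5, so P = 49.2 − 4.5Q.
Supply slope = (40.3 − 20.8)/(5 − 2) = 6.5, so P = 7.8 + 6.5Q.
Competitive equilibrium: 49.2 − 4.5Q = 7.8 + 6.5Q → Q* = 3.7636, P* = 32.2636.
With the tax, the buyer price exceeds the seller price by 7: (49.2 − 4.5Q) − (7.8 + 6.5Q) = 7 → Q' = 3.1273.
ΔQ = 3.7636 − 3.1273 = 0.6363; the wedge equals the tax, 7.
Welfare loss = ½ × 0.6363 × 7 = $2.23.

$2.23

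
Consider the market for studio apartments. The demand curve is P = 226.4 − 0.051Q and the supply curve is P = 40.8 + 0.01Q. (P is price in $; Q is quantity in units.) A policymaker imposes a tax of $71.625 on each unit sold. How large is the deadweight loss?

$42050.33

Competitive equilibrium: 226.4 − 0.051Q = 40.8 + 0.01Q → Q* = 3042.62295, P* = 71.22623.
With the tax, the buyer price exceeds the seller price by 71.625: (226.4 − 0.051Q) − (40.8 + 0.01Q) = 71.625 → Q' = 1868.44262.
ΔQ = 3042.62295 − 1868.44262 = 1174.18033; the wedge equals the tax, 71.625.
The triangle = ½ × 1174.18033 × 71.625 = $42050.33.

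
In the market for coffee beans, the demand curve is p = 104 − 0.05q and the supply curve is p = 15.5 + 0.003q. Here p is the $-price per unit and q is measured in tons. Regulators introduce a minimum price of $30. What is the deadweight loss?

$954.75

Competitive equilibrium: 104 − 0.05q = 15.5 + 0.003q → q* = 1669.8113, p* = 20.5094.
At the floor p = 30, quantity demanded = (104 − 30)/0.05 = 1480.
Sellers' marginal cost at q' = 1480: 15.5 + 0.003·1480 = 19.94.
Δq = 1669.8113 − 1480 = 189.8113; wedge = 30 − 19.94 = 10.06.
DWL = ½ × 189.8113 × 10.06 = $954.75.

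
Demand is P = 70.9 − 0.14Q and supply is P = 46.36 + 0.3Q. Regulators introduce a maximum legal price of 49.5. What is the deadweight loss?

Competitive equilibrium: 70.9 − 0.14Q = 46.36 + 0.3Q → Q* = 55.7727, P* = 63.0918.
At the ceiling P = 49.5, quantity supplied = (49.5 − 46.36)/0.3 = 10.4667.
Willingness to pay at Q' = 10.4667: 70.9 − 0.14·10.4667 = 69.4347.
ΔQ = 55.7727 − 10.4667 = 45.306; wedge = 69.4347 − 49.5 = 19.9347.
DWL = ½ × 45.306 × 19.9347 = 451.58.

451.58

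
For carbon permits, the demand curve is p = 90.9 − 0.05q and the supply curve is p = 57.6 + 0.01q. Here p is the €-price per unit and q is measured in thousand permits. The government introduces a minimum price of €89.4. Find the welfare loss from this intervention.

Competitive equilibrium: 90.9 − 0.05q = 57.6 + 0.01q → q* = 555, p* = 63.15.
At the floor p = 89.4, quantity demanded = (90.9 − 89.4)/0.05 = 30.
Sellers' marginal cost at q' = 30: 57.6 + 0.01·30 = 57.9.
Δq = 555 − 30 = 525; wedge = 89.4 − 57.9 = 31.5.
DWL = ½ × 525 × 31.5 = €8268.75 thousand.

€8268.75 thousand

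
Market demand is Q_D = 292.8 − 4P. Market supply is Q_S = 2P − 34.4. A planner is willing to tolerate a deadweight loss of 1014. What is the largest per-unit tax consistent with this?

In inverse form: demand P = 73.2 − 0.25Q, supply P = 17.2 + 0.5Q.
Competitive equilibrium: 73.2 − 0.25Q = 17.2 + 0.5Q → Q* = 74.6667, P* = 54.5333.
A tax t gives ΔQ = t/0.75 and wedge t, so DWL = t²/1.5.
t²/1.5 = 1014 → t² = 1521 → t = 39.

39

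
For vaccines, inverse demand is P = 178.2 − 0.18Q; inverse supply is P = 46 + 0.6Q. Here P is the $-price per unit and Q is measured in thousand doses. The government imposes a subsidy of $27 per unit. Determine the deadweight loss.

Competitive equilibrium: 178.2 − 0.18Q = 46 + 0.6Q → Q* = 169.4872, P* = 147.6923.
The subsidy lowers effective supply by 27: P = 19 + 0.6Q.
New quantity: 178.2 − 0.18Q = 19 + 0.6Q → Q' = 204.1026.
Overproduction ΔQ = 204.1026 − 169.4872 = 34.6154; wedge = subsidy = 27.
The triangle = ½ × 34.6154 × 27 = $467.31 thousand.

$467.31 thousand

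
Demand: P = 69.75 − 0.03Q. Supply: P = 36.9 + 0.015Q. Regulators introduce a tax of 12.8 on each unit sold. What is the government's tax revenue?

5703.11

Competitive equilibrium: 69.75 − 0.03Q = 36.9 + 0.015Q → Q* = 730, P* = 47.85.
With the tax, the buyer price exceeds the seller price by 12.8: (69.75 − 0.03Q) − (36.9 + 0.015Q) = 12.8 → Q' = 445.5556.
Tax revenue = 12.8 × 445.5556 = 5703.11.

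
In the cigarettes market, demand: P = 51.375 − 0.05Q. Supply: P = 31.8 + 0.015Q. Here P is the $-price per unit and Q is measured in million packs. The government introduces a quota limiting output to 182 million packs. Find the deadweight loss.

Competitive equilibrium: 51.375 − 0.05Q = 31.8 + 0.015Q → Q* = 301.1538, P* = 36.3173.
At Q = 182: demand price = 51.375 − 0.05·182 = 42.275; supply price = 31.8 + 0.015·182 = 34.53.
ΔQ = 301.1538 − 182 = 119.1538; wedge = 42.275 − 34.53 = 7.745.
The triangle = ½ × 119.1538 × 7.745 = $461.42 million.

$461.42 million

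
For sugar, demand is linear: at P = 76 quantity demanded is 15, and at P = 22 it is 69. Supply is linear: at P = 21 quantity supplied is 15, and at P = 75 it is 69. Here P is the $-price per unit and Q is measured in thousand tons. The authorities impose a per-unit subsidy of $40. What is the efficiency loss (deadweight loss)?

$400 thousand

Demand slope = (22 − 76)/(69 − 15) = −1, so P = 91 − Q.
Supply slope = (75 − 21)/(69 − 15) = 1, so P = 6 + Q.
Competitive equilibrium: 91 − Q = 6 + Q → Q* = 42.5, P* = 48.5.
The subsidy lowers effective supply by 40: P = Q − 34.
New quantity: 91 − Q = Q − 34 → Q' = 62.5.
Overproduction ΔQ = 62.5 − 42.5 = 20; wedge = subsidy = 40.
Deadweight loss = ½ × 20 × 40 = $400 thousand.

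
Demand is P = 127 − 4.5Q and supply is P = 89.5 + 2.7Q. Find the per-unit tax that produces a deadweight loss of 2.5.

Competitive equilibrium: 127 − 4.5Q = 89.5 + 2.7Q → Q* = 5.2083, P* = 103.5625.
A tax t gives ΔQ = t/7.2 and wedge t, so DWL = t²/14.4.
t²/14.4 = 2.5 → t² = 36 → t = 6.

6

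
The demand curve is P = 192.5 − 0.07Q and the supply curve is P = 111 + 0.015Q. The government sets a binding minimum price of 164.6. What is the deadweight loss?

13340

Competitive equilibrium: 192.5 − 0.07Q = 111 + 0.015Q → Q* = 958.82353, P* = 125.38235.
At the floor P = 164.6, quantity demanded = (192.5 − 164.6)/0.07 = 398.57143.
Sellers' marginal cost at Q' = 398.57143: 111 + 0.015·398.57143 = 116.97857.
ΔQ = 958.82353 − 398.57143 = 560.2521; wedge = 164.6 − 116.97857 = 47.62143.
DWL = ½ × 560.2521 × 47.62143 = 13340.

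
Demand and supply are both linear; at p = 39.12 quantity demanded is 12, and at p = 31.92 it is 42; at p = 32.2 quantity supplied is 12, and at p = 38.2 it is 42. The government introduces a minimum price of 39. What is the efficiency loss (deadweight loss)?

51.01

Demand slope = (31.92 − 39.12)/(42 − 12) = −0.24, so p = 42 − 0.24q.
Supply slope = (38.2 − 32.2)/(42 − 12) = 0.2, so p = 29.8 + 0.2q.
Competitive equilibrium: 42 − 0.24q = 29.8 + 0.2q → q* = 27.7273, p* = 35.3455.
At the floor p = 39, quantity demanded = (42 − 39)/0.24 = 12.5.
Sellers' marginal cost at q' = 12.5: 29.8 + 0.2·12.5 = 32.3.
Δq = 27.7273 − 12.5 = 15.2273; wedge = 39 − 32.3 = 6.7.
DWL = ½ × 15.2273 × 6.7 = 51.01.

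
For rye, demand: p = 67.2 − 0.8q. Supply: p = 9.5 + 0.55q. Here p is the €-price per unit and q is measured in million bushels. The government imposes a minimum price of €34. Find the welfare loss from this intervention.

Competitive equilibrium: 67.2 − 0.8q = 9.5 + 0.55q → q* = 42.7407, p* = 33.0074.
At the floor p = 34, quantity demanded = (67.2 − 34)/0.8 = 41.5.
Sellers' marginal cost at q' = 41.5: 9.5 + 0.55·41.5 = 32.325.
Δq = 42.7407 − 41.5 = 1.2407; wedge = 34 − 32.325 = 1.675.
Deadweight loss = ½ × 1.2407 × 1.675 = €1.04 million.

€1.04 million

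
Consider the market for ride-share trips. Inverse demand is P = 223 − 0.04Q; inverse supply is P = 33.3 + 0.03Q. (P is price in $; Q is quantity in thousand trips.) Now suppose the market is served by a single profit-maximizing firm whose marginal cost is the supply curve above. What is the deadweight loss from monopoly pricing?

Competitive equilibrium: 223 − 0.04Q = 33.3 + 0.03Q → Q* = 2710, P* = 114.6.
Marginal revenue: MR = 223 − 0.08Q. Set MR = MC: 223 − 0.08Q = 33.3 + 0.03Q → Q_m = 1724.54545.
Price P_m = 223 − 0.04·1724.54545 = 154.01818; MC(Q_m) = 33.3 + 0.03·1724.54545 = 85.03636.
Competitive Q* = 2710, so ΔQ = 985.45455; wedge = 154.01818 − 85.03636 = 68.98182.
Welfare loss = ½ × 985.45455 × 68.98182 = $33989.22 thousand.

$33989.22 thousand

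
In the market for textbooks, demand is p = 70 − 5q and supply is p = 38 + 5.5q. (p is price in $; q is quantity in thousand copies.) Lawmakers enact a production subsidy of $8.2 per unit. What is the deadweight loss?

Competitive equilibrium: 70 − 5q = 38 + 5.5q → q* = 3.0476, p* = 54.7619.
The subsidy lowers effective supply by 8.2: p = 29.8 + 5.5q.
New quantity: 70 − 5q = 29.8 + 5.5q → q' = 3.8286.
Overproduction Δq = 3.8286 − 3.0476 = 0.781; wedge = subsidy = 8.2.
The triangle = ½ × 0.781 × 8.2 = $3.20 thousand.

$3.20 thousand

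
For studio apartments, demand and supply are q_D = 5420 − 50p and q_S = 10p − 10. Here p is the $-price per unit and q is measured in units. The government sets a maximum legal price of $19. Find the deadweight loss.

In inverse form: demand p = 108.4 − 0.02q, supply p = 1 + 0.1q.
Competitive equilibrium: 108.4 − 0.02q = 1 + 0.1q → q* = 895, p* = 90.5.
At the ceiling p = 19, quantity supplied = (19 − 1)/0.1 = 180.
Willingness to pay at q' = 180: 108.4 − 0.02·180 = 104.8.
Δq = 895 − 180 = 715; wedge = 104.8 − 19 = 85.8.
DWL = ½ × 715 × 85.8 = $30673.50.

$30673.50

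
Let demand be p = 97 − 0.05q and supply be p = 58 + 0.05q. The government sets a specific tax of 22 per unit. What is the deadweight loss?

Competitive equilibrium: 97 − 0.05q = 58 + 0.05q → q* = 390, p* = 77.5.
With the tax, the buyer price exceeds the seller price by 22: (97 − 0.05q) − (58 + 0.05q) = 22 → q' = 170.
Δq = 390 − 170 = 220; the wedge equals the tax, 22.
Deadweight loss = ½ × 220 × 22 = 2420.

2420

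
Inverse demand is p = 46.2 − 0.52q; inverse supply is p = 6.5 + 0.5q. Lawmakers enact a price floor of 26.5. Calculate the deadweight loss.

Competitive equilibrium: 46.2 − 0.52q = 6.5 + 0.5q → q* = 38.9216, p* = 25.9608.
At the floor p = 26.5, quantity demanded = (46.2 − 26.5)/0.52 = 37.8846.
Sellers' marginal cost at q' = 37.8846: 6.5 + 0.5·37.8846 = 25.4423.
Δq = 38.9216 − 37.8846 = 1.037; wedge = 26.5 − 25.4423 = 1.0577.
The triangle = ½ × 1.037 × 1.0577 = 0.55.

0.55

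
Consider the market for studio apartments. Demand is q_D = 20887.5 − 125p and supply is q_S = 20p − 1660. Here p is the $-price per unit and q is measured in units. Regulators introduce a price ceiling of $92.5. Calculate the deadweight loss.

In inverse form: demand p = 167.1 − 0.008q, supply p = 83 + 0.05q.
Competitive equilibrium: 167.1 − 0.008q = 83 + 0.05q → q* = 1450, p* = 155.5.
At the ceiling p = 92.5, quantity supplied = (92.5 − 83)/0.05 = 190.
Willingness to pay at q' = 190: 167.1 − 0.008·190 = 165.58.
Δq = 1450 − 190 = 1260; wedge = 165.58 − 92.5 = 73.08.
Welfare loss = ½ × 1260 × 73.08 = $46040.40.

$46040.40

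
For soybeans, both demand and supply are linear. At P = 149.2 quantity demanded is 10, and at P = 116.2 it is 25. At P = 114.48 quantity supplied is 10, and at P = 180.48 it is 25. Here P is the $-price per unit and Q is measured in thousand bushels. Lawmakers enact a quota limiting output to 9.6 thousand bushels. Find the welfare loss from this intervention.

Demand slope = (116.2 − 149.2)/(25 − 10) = −2.2, so P = 171.2 − 2.2Q.
Supply slope = (180.48 − 114.48)/(25 − 10) = 4.4, so P = 70.48 + 4.4Q.
Competitive equilibrium: 171.2 − 2.2Q = 70.48 + 4.4Q → Q* = 15.2606, P* = 137.6267.
At Q = 9.6: demand price = 171.2 − 2.2·9.6 = 150.08; supply price = 70.48 + 4.4·9.6 = 112.72.
ΔQ = 15.2606 − 9.6 = 5.6606; wedge = 150.08 − 112.72 = 37.36.
Welfare loss = ½ × 5.6606 × 37.36 = $105.74 thousand.

$105.74 thousand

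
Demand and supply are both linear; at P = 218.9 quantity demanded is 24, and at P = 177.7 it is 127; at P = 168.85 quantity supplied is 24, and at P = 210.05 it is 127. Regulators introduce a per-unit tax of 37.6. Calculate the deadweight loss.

883.60

Demand slope = (177.7 − 218.9)/(127 − 24) = −0.4, so P = 228.5 − 0.4Q.
Supply slope = (210.05 − 168.85)/(127 − 24) = 0.4, so P = 159.25 + 0.4Q.
Competitive equilibrium: 228.5 − 0.4Q = 159.25 + 0.4Q → Q* = 86.5625, P* = 193.875.
With the tax, the buyer price exceeds the seller price by 37.6: (228.5 − 0.4Q) − (159.25 + 0.4Q) = 37.6 → Q' = 39.5625.
ΔQ = 86.5625 − 39.5625 = 47; the wedge equals the tax, 37.6.
The triangle = ½ × 47 × 37.6 = 883.60.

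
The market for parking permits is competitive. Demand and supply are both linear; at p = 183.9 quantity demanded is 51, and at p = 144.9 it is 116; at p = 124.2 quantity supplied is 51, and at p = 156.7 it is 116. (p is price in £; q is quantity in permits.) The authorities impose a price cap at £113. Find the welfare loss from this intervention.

Demand slope = (144.9 − 183.9)/(116 − 51) = −0.6, so p = 214.5 − 0.6q.
Supply slope = (156.7 − 124.2)/(116 − 51) = 0.5, so p = 98.7 + 0.5q.
Competitive equilibrium: 214.5 − 0.6q = 98.7 + 0.5q → q* = 105.2727, p* = 151.3364.
At the ceiling p = 113, quantity supplied = (113 − 98.7)/0.5 = 28.6.
Willingness to pay at q' = 28.6: 214.5 − 0.6·28.6 = 197.34.
Δq = 105.2727 − 28.6 = 76.6727; wedge = 197.34 − 113 = 84.34.
DWL = ½ × 76.6727 × 84.34 = £3233.29.

£3233.29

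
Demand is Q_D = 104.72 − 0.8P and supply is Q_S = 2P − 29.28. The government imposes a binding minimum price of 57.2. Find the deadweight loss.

48.88

In inverse form: demand P = 130.9 − 1.25Q, supply P = 14.64 + 0.5Q.
Competitive equilibrium: 130.9 − 1.25Q = 14.64 + 0.5Q → Q* = 66.4343, P* = 47.8571.
At the floor P = 57.2, quantity demanded = (130.9 − 57.2)/1.25 = 58.96.
Sellers' marginal cost at Q' = 58.96: 14.64 + 0.5·58.96 = 44.12.
ΔQ = 66.4343 − 58.96 = 7.4743; wedge = 57.2 − 44.12 = 13.08.
The triangle = ½ × 7.4743 × 13.08 = 48.88.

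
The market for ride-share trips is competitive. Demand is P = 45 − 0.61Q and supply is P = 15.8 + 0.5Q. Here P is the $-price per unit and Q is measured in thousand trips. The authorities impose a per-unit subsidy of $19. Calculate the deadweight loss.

Competitive equilibrium: 45 − 0.61Q = 15.8 + 0.5Q → Q* = 26.3063, P* = 28.9532.
The subsidy lowers effective supply by 19: P = 0.5Q − 3.2.
New quantity: 45 − 0.61Q = 0.5Q − 3.2 → Q' = 43.4234.
Overproduction ΔQ = 43.4234 − 26.3063 = 17.1171; wedge = subsidy = 19.
DWL = ½ × 17.1171 × 19 = $162.61 thousand.

$162.61 thousand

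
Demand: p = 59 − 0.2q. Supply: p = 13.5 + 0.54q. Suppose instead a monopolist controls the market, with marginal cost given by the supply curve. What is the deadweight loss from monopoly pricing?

Competitive equilibrium: 59 − 0.2q = 13.5 + 0.54q → q* = 61.4865, p* = 46.7027.
Marginal revenue: MR = 59 − 0.4q. Set MR = MC: 59 − 0.4q = 13.5 + 0.54q → q_m = 48.4043.
Price p_m = 59 − 0.2·48.4043 = 49.3191; MC(q_m) = 13.5 + 0.54·48.4043 = 39.6383.
Competitive q* = 61.4865, so Δq = 13.0822; wedge = 49.3191 − 39.6383 = 9.6808.
Deadweight loss = ½ × 13.0822 × 9.6808 = 63.32.

63.32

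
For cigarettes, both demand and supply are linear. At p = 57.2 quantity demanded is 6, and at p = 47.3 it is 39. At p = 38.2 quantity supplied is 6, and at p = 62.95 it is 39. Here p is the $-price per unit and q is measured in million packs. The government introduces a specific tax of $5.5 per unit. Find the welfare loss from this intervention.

$14.40 million

Demand slope = (47.3 − 57.2)/(39 − 6) = −0.3, so p = 59 − 0.3q.
Supply slope = (62.95 − 38.2)/(39 − 6) = 0.75, so p = 33.7 + 0.75q.
Competitive equilibrium: 59 − 0.3q = 33.7 + 0.75q → q* = 24.0952, p* = 51.7714.
With the tax, the buyer price exceeds the seller price by 5.5: (59 − 0.3q) − (33.7 + 0.75q) = 5.5 → q' = 18.8571.
Δq = 24.0952 − 18.8571 = 5.2381; the wedge equals the tax, 5.5.
DWL = ½ × 5.2381 × 5.5 = $14.40 million.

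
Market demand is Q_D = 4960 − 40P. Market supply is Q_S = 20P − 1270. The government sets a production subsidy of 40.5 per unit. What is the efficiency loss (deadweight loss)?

10935

In inverse form: demand P = 124 − 0.025Q, supply P = 63.5 + 0.05Q.
Competitive equilibrium: 124 − 0.025Q = 63.5 + 0.05Q → Q* = 806.6667, P* = 103.8333.
The subsidy lowers effective supply by 40.5: P = 23 + 0.05Q.
New quantity: 124 − 0.025Q = 23 + 0.05Q → Q' = 1346.6667.
Overproduction ΔQ = 1346.6667 − 806.6667 = 540; wedge = subsidy = 40.5.
The triangle = ½ × 540 × 40.5 = 10935.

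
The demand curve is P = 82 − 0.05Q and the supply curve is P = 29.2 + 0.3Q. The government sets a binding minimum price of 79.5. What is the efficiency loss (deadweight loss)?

1780.13

Competitive equilibrium: 82 − 0.05Q = 29.2 + 0.3Q → Q* = 150.8571, P* = 74.4571.
At the floor P = 79.5, quantity demanded = (82 − 79.5)/0.05 = 50.
Sellers' marginal cost at Q' = 50: 29.2 + 0.3·50 = 44.2.
ΔQ = 150.8571 − 50 = 100.8571; wedge = 79.5 − 44.2 = 35.3.
Deadweight loss = ½ × 100.8571 × 35.3 = 1780.13.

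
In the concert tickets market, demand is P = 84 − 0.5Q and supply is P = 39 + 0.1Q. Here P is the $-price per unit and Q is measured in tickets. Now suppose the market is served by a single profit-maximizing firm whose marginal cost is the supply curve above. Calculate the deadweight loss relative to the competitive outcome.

Competitive equilibrium: 84 − 0.5Q = 39 + 0.1Q → Q* = 75, P* = 46.5.
Marginal revenue: MR = 84 − Q. Set MR = MC: 84 − Q = 39 + 0.1Q → Q_m = 40.9091.
Price P_m = 84 − 0.5·40.9091 = 63.5455; MC(Q_m) = 39 + 0.1·40.9091 = 43.0909.
Competitive Q* = 75, so ΔQ = 34.0909; wedge = 63.5455 − 43.0909 = 20.4546.
Deadweight loss = ½ × 34.0909 × 20.4546 = $348.66.

$348.66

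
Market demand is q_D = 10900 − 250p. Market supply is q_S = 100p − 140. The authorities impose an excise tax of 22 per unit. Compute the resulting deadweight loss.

17285.71

In inverse form: demand p = 43.6 − 0.004q, supply p = 1.4 + 0.01q.
Competitive equilibrium: 43.6 − 0.004q = 1.4 + 0.01q → q* = 3014.2857, p* = 31.5429.
With the tax, the buyer price exceeds the seller price by 22: (43.6 − 0.004q) − (1.4 + 0.01q) = 22 → q' = 1442.8571.
Δq = 3014.2857 − 1442.8571 = 1571.4286; the wedge equals the tax, 22.
The triangle = ½ × 1571.4286 × 22 = 17285.71.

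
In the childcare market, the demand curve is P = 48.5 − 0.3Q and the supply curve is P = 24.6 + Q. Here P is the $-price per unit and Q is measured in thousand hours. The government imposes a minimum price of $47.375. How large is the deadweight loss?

Competitive equilibrium: 48.5 − 0.3Q = 24.6 + Q → Q* = 18.3846, P* = 42.9846.
At the floor P = 47.375, quantity demanded = (48.5 − 47.375)/0.3 = 3.75.
Sellers' marginal cost at Q' = 3.75: 24.6 + 1·3.75 = 28.35.
ΔQ = 18.3846 − 3.75 = 14.6346; wedge = 47.375 − 28.35 = 19.025.
DWL = ½ × 14.6346 × 19.025 = $139.21 thousand.

$139.21 thousand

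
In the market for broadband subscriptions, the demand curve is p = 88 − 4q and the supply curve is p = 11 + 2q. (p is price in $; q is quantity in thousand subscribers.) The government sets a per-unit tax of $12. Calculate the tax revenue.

Competitive equilibrium: 88 − 4q = 11 + 2q → q* = 12.8333, p* = 36.6667.
With the tax, the buyer price exceeds the seller price by 12: (88 − 4q) − (11 + 2q) = 12 → q' = 10.8333.
Tax revenue = 12 × 10.8333 = $130 thousand.

$130 thousand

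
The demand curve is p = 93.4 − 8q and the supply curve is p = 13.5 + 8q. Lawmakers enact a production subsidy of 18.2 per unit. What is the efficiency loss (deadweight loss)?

Competitive equilibrium: 93.4 − 8q = 13.5 + 8q → q* = 4.9938, p* = 53.45.
The subsidy lowers effective supply by 18.2: p = 8q − 4.7.
New quantity: 93.4 − 8q = 8q − 4.7 → q' = 6.1313.
Overproduction Δq = 6.1313 − 4.9938 = 1.1375; wedge = subsidy = 18.2.
Welfare loss = ½ × 1.1375 × 18.2 = 10.35.

10.35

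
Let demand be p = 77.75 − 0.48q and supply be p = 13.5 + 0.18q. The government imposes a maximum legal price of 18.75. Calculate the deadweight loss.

1534.09

Competitive equilibrium: 77.75 − 0.48q = 13.5 + 0.18q → q* = 97.3485, p* = 31.0227.
At the ceiling p = 18.75, quantity supplied = (18.75 − 13.5)/0.18 = 29.1667.
Willingness to pay at q' = 29.1667: 77.75 − 0.48·29.1667 = 63.75.
Δq = 97.3485 − 29.1667 = 68.1818; wedge = 63.75 − 18.75 = 45.
DWL = ½ × 68.1818 × 45 = 1534.09.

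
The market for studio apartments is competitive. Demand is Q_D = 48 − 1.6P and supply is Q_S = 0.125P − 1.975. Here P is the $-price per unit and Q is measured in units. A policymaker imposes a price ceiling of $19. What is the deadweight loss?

$6.70

In inverse form: demand P = 30 − 0.625Q, supply P = 15.8 + 8Q.
Competitive equilibrium: 30 − 0.625Q = 15.8 + 8Q → Q* = 1.6464, P* = 28.971.
At the ceiling P = 19, quantity supplied = (19 − 15.8)/8 = 0.4.
Willingness to pay at Q' = 0.4: 30 − 0.625·0.4 = 29.75.
ΔQ = 1.6464 − 0.4 = 1.2464; wedge = 29.75 − 19 = 10.75.
Deadweight loss = ½ × 1.2464 × 10.75 = $6.70.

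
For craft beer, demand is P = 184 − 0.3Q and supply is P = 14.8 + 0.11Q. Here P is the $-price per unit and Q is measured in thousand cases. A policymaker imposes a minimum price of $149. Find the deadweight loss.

Competitive equilibrium: 184 − 0.3Q = 14.8 + 0.11Q → Q* = 412.6829, P* = 60.1951.
At the floor P = 149, quantity demanded = (184 − 149)/0.3 = 116.6667.
Sellers' marginal cost at Q' = 116.6667: 14.8 + 0.11·116.6667 = 27.6333.
ΔQ = 412.6829 − 116.6667 = 296.0162; wedge = 149 − 27.6333 = 121.3667.
DWL = ½ × 296.0162 × 121.3667 = $17963.25 thousand.

$17963.25 thousand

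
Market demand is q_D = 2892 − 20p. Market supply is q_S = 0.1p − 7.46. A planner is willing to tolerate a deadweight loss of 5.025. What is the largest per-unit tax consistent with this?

In inverse form: demand p = 144.6 − 0.05q, supply p = 74.6 + 10q.
Competitive equilibrium: 144.6 − 0.05q = 74.6 + 10q → q* = 6.9652, p* = 144.2517.
A tax t gives Δq = t/10.05 and wedge t, so DWL = t²/20.1.
t²/20.1 = 5.025 → t² = 101.0025 → t = 10.05.

10.05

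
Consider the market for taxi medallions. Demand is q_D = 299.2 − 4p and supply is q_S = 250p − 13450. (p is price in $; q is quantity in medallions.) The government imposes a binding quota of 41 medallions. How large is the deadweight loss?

In inverse form: demand p = 74.8 − 0.25q, supply p = 53.8 + 0.004q.
Competitive equilibrium: 74.8 − 0.25q = 53.8 + 0.004q → q* = 82.6772, p* = 54.1307.
At q = 41: demand price = 74.8 − 0.25·41 = 64.55; supply price = 53.8 + 0.004·41 = 53.964.
Δq = 82.6772 − 41 = 41.6772; wedge = 64.55 − 53.964 = 10.586.
Deadweight loss = ½ × 41.6772 × 10.586 = $220.60.

$220.60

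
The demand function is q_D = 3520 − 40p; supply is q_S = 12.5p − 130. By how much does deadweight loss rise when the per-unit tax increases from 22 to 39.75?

5219.35

In inverse form: demand p = 88 − 0.025q, supply p = 10.4 + 0.08q.
Competitive equilibrium: 88 − 0.025q = 10.4 + 0.08q → q* = 739.0476, p* = 69.5238.
For a per-unit tax t: Δq = t/0.105, so DWL = ½·t·(t/0.105) = t²/0.21.
At t = 22: DWL = 2304.762. At t = 39.75: DWL = 7524.107.
Increase = 7524.107 − 2304.762 = 5219.35.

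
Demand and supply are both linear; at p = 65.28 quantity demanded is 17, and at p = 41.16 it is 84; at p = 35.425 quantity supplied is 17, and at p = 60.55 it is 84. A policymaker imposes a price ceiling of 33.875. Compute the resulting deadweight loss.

736.02

Demand slope = (41.16 − 65.28)/(84 − 17) = −0.36, so p = 71.4 − 0.36q.
Supply slope = (60.55 − 35.425)/(84 − 17) = 0.375, so p = 29.05 + 0.375q.
Competitive equilibrium: 71.4 − 0.36q = 29.05 + 0.375q → q* = 57.619, p* = 50.6571.
At the ceiling p = 33.875, quantity supplied = (33.875 − 29.05)/0.375 = 12.8667.
Willingness to pay at q' = 12.8667: 71.4 − 0.36·12.8667 = 66.768.
Δq = 57.619 − 12.8667 = 44.7523; wedge = 66.768 − 33.875 = 32.893.
DWL = ½ × 44.7523 × 32.893 = 736.02.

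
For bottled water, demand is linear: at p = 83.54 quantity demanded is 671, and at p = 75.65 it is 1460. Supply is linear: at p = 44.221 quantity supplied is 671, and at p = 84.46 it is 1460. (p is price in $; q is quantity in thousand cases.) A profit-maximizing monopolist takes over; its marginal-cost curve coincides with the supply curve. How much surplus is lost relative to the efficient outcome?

Demand slope = (75.65 − 83.54)/(1460 − 671) = −0.01, so p = 90.25 − 0.01q.
Supply slope = (84.46 − 44.221)/(1460 − 671) = 0.051, so p = 10 + 0.051q.
Competitive equilibrium: 90.25 − 0.01q = 10 + 0.051q → q* = 1315.5738, p* = 77.0943.
Marginal revenue: MR = 90.25 − 0.02q. Set MR = MC: 90.25 − 0.02q = 10 + 0.051q → q_m = 1130.2817.
Price p_m = 90.25 − 0.01·1130.2817 = 78.9472; MC(q_m) = 10 + 0.051·1130.2817 = 67.6444.
Competitive q* = 1315.5738, so Δq = 185.2921; wedge = 78.9472 − 67.6444 = 11.3028.
The triangle = ½ × 185.2921 × 11.3028 = $1047.16 thousand.

$1047.16 thousand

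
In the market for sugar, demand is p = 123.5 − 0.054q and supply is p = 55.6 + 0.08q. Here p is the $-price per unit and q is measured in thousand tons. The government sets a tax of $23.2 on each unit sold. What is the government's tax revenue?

Competitive equilibrium: 123.5 − 0.054q = 55.6 + 0.08q → q* = 506.7164, p* = 96.1373.
With the tax, the buyer price exceeds the seller price by 23.2: (123.5 − 0.054q) − (55.6 + 0.08q) = 23.2 → q' = 333.5821.
Tax revenue = 23.2 × 333.5821 = $7739.10 thousand.

$7739.10 thousand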